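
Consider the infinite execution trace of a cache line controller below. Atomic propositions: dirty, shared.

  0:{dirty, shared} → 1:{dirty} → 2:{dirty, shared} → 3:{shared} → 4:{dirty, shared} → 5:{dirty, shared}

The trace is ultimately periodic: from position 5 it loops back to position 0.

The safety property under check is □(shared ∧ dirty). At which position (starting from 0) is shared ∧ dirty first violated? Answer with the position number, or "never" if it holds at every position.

Check shared ∧ dirty at each position in order: 0 ✓.
At position 1 the labels are {dirty}, so shared ∧ dirty is false there. This is the first violation.

1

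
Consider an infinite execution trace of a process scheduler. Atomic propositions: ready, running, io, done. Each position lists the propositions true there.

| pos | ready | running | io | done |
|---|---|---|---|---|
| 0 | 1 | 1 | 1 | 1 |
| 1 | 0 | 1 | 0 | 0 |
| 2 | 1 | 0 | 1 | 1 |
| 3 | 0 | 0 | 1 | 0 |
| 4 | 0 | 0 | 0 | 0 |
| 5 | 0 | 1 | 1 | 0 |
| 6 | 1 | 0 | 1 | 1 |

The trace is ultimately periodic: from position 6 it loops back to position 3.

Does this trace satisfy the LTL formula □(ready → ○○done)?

ready → ○○done must hold at every position from 0 onward. It fails at position 2, so □(ready → ○○done) is false.
Positions where ready holds: 0, 2, 6.
Check ○○done at each: 0→ok, 2→fails, 6→fails.

Does not hold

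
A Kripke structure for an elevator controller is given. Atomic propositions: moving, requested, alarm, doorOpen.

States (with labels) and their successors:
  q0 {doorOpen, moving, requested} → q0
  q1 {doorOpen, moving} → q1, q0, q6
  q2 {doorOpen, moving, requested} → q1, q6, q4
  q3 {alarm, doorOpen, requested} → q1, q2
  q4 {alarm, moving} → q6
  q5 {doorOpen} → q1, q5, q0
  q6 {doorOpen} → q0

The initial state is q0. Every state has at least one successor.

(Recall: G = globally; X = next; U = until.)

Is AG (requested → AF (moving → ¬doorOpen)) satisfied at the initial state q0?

States satisfying requested → AF (moving → ¬doorOpen): {q1, q3, q4, q5, q6}.
States satisfying AG (requested → AF (moving → ¬doorOpen)): ∅.
q0 is reachable from q0 and violates requested → AF (moving → ¬doorOpen), so AG fails at q0.
q0 ∉ Sat(AG (requested → AF (moving → ¬doorOpen))).

No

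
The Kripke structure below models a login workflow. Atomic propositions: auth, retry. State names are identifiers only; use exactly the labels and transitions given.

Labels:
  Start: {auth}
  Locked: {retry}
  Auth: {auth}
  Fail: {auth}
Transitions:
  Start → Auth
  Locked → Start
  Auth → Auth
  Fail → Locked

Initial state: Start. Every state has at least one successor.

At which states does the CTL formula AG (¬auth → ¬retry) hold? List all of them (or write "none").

{Start, Auth}

States satisfying ¬auth → ¬retry: {Start, Auth, Fail}.
States satisfying AG (¬auth → ¬retry): {Start, Auth}.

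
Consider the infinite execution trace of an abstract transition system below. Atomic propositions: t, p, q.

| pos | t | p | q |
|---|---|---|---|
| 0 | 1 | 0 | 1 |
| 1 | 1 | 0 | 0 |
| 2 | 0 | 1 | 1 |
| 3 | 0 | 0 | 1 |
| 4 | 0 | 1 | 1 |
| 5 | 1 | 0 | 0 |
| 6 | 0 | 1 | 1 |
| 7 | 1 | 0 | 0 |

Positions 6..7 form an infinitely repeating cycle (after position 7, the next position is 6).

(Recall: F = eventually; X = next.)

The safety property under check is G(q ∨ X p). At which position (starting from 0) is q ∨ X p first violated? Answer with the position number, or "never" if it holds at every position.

q ∨ X p holds at every position 0..7, and those are all the positions the trace ever visits, so the invariant G(q ∨ X p) is never violated.

never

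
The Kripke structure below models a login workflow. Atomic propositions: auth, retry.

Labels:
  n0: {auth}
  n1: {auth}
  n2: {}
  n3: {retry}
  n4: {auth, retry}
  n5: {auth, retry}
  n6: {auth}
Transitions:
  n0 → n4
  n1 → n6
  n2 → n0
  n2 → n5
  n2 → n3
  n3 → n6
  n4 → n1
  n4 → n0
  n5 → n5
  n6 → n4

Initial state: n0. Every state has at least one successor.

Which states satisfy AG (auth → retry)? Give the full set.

{n5}

States satisfying auth → retry: {n2, n3, n4, n5}.
States satisfying AG (auth → retry): {n5}.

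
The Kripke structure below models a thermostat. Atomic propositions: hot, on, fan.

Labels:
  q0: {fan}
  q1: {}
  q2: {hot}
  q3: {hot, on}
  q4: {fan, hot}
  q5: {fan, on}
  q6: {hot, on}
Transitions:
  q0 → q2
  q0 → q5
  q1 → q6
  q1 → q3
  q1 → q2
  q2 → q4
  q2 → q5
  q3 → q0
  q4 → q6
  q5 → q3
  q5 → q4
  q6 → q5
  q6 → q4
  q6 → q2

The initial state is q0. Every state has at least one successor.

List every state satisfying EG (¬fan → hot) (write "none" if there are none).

States satisfying ¬fan → hot: {q0, q2, q3, q4, q5, q6}.
States satisfying EG (¬fan → hot): {q0, q2, q3, q4, q5, q6}.

{q0, q2, q3, q4, q5, q6}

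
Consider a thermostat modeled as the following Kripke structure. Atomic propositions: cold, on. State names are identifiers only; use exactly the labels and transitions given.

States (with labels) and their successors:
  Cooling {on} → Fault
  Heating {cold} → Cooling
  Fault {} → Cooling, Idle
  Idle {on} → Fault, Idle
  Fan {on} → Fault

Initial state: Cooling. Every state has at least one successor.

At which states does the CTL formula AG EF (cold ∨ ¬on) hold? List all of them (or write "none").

{Cooling, Heating, Fault, Idle, Fan}

States satisfying EF (cold ∨ ¬on): {Cooling, Heating, Fault, Idle, Fan}.
States satisfying AG EF (cold ∨ ¬on): {Cooling, Heating, Fault, Idle, Fan}.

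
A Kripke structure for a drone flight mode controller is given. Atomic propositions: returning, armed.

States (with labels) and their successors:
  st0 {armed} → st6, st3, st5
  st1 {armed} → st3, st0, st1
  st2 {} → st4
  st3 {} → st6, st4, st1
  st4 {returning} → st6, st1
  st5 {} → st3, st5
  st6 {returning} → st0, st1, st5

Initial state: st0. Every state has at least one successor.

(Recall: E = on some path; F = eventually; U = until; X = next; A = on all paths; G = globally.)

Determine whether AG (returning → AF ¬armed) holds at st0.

Holds

States satisfying returning → AF ¬armed: {st0, st1, st2, st3, st4, st5, st6}.
States satisfying AG (returning → AF ¬armed): {st0, st1, st2, st3, st4, st5, st6}.
Every state reachable from st0 satisfies returning → AF ¬armed.
st0 ∈ Sat(AG (returning → AF ¬armed)).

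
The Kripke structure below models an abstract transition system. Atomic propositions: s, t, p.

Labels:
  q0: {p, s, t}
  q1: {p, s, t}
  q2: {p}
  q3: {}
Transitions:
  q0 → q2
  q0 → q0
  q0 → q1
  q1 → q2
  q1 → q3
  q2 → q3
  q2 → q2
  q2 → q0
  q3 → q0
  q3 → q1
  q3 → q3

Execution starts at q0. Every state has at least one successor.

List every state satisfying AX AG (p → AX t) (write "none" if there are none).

States satisfying AG (p → AX t): ∅.
States satisfying AX AG (p → AX t): ∅.

none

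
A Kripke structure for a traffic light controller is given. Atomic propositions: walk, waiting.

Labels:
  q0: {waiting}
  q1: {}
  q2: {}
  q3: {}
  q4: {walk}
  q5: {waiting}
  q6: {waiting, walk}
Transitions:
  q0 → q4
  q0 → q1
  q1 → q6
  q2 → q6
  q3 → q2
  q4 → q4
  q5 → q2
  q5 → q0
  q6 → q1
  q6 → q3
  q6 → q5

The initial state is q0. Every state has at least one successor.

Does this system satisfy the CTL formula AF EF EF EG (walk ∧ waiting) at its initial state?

Violated

States satisfying EF EF EG (walk ∧ waiting): ∅.
States satisfying AF EF EF EG (walk ∧ waiting): ∅.
There is a path from q0 along which EF EF EG (walk ∧ waiting) never holds.
q0 ∉ Sat(AF EF EF EG (walk ∧ waiting)).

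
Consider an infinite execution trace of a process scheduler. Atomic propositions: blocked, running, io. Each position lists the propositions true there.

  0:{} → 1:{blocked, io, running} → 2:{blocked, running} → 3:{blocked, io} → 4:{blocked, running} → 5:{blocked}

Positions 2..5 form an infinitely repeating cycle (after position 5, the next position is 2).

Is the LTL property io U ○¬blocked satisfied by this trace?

Walking from position 0: at position 0, ○¬blocked has not yet held and io fails, so io U ○¬blocked is false.

Does not hold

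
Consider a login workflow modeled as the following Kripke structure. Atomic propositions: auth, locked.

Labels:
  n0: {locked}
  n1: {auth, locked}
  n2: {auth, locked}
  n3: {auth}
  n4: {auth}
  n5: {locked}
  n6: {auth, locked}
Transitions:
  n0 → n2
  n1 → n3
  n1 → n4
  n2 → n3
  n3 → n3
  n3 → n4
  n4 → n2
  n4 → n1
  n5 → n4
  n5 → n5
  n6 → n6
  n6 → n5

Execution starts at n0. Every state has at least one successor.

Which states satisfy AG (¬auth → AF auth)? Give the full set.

States satisfying ¬auth → AF auth: {n0, n1, n2, n3, n4, n6}.
States satisfying AG (¬auth → AF auth): {n0, n1, n2, n3, n4}.

{n0, n1, n2, n3, n4}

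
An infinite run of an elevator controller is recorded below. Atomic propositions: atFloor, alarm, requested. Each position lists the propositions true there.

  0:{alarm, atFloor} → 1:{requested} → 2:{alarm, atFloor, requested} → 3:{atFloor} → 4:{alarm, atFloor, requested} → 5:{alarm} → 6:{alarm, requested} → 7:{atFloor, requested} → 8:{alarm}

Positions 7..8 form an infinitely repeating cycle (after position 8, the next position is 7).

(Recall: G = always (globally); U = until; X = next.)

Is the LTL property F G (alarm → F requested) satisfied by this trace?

Satisfied

G (alarm → F requested) holds at position 0, which is reachable from 0, so F G (alarm → F requested) holds.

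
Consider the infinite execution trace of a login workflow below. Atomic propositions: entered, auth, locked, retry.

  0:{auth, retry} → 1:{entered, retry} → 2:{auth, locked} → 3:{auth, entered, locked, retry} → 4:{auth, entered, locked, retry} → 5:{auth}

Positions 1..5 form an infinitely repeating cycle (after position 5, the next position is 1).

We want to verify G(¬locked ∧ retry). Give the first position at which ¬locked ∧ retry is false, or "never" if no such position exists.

2

Check ¬locked ∧ retry at each position in order: 0 ✓, 1 ✓.
At position 2 the labels are {auth, locked}, so ¬locked ∧ retry is false there. This is the first violation.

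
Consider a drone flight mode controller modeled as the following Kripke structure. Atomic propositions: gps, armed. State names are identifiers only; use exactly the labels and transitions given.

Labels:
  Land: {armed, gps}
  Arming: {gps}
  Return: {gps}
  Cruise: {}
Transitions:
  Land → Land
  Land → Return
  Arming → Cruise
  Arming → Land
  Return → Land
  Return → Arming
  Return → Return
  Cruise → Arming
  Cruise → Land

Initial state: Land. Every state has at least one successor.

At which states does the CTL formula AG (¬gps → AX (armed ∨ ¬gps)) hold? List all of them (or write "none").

none

States satisfying ¬gps → AX (armed ∨ ¬gps): {Land, Arming, Return}.
States satisfying AG (¬gps → AX (armed ∨ ¬gps)): ∅.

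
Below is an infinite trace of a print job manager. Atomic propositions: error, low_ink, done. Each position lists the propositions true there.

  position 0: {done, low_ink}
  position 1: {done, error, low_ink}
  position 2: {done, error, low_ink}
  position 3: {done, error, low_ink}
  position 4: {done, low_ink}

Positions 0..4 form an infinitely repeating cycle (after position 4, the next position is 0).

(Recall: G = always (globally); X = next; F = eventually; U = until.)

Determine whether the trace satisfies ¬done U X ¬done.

No

Walking from position 0: at position 0, X ¬done has not yet held and ¬done fails, so ¬done U X ¬done is false.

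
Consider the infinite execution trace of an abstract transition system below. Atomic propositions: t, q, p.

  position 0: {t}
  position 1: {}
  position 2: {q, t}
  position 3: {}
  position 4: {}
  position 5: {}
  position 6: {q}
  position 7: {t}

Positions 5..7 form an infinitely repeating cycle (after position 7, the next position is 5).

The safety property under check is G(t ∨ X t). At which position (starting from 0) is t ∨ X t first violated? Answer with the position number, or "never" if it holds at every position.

Check t ∨ X t at each position in order: 0 ✓, 1 ✓, 2 ✓.
At position 3 the labels are {} and the next position 4 has {}, so t ∨ X t is false there. This is the first violation.

3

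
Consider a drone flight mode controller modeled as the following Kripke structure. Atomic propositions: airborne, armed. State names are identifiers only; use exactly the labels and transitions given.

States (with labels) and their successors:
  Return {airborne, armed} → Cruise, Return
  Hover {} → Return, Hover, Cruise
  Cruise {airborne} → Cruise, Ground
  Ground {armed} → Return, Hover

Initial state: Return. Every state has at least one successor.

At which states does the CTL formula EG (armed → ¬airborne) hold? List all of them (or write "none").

States satisfying armed → ¬airborne: {Hover, Cruise, Ground}.
States satisfying EG (armed → ¬airborne): {Hover, Cruise, Ground}.

{Hover, Cruise, Ground}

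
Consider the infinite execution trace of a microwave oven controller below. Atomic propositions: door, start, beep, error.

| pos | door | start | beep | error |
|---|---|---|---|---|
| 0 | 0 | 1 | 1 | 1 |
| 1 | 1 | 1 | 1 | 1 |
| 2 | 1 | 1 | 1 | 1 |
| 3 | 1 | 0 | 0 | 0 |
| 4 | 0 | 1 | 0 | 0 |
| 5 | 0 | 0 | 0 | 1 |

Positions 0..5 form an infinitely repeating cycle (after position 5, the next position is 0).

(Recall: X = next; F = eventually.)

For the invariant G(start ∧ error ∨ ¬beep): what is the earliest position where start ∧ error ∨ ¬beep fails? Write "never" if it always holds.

never

start ∧ error ∨ ¬beep holds at every position 0..5, and those are all the positions the trace ever visits, so the invariant G(start ∧ error ∨ ¬beep) is never violated.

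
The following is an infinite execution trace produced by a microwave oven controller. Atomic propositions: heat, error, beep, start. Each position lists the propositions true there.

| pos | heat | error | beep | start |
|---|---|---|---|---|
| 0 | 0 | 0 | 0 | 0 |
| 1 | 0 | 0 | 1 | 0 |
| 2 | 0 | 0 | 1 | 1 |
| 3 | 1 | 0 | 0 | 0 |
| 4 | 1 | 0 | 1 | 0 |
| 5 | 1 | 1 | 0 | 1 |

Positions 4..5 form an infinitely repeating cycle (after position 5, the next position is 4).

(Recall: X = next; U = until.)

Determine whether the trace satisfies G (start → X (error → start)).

start → X (error → start) holds at every position 0..5, and those are all positions ever visited, so G (start → X (error → start)) holds.
Positions where start holds: 2, 5.
Check X (error → start) at each: 2→ok, 5→ok.

Yes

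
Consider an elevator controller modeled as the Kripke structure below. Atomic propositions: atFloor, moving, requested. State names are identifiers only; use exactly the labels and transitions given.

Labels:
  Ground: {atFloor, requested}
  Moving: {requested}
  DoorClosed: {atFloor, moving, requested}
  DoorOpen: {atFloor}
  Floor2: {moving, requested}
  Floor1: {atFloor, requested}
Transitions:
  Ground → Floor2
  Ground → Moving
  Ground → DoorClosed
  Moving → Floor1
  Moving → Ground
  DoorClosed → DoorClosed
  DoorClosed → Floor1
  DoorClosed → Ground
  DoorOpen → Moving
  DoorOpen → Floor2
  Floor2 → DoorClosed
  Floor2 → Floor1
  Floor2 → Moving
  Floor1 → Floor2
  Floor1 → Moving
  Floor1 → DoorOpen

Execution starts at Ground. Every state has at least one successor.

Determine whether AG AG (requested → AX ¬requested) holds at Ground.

Does not hold

States satisfying AG (requested → AX ¬requested): ∅.
States satisfying AG AG (requested → AX ¬requested): ∅.
DoorClosed is reachable from Ground and violates AG (requested → AX ¬requested), so AG fails at Ground.
Ground ∉ Sat(AG AG (requested → AX ¬requested)).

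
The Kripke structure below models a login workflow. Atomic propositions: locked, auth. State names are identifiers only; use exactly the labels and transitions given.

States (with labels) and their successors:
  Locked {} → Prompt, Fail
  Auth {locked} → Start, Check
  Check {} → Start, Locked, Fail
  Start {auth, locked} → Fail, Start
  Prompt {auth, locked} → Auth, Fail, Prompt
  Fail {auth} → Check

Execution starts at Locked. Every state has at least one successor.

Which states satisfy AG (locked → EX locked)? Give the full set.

States satisfying locked → EX locked: {Locked, Auth, Check, Start, Prompt, Fail}.
States satisfying AG (locked → EX locked): {Locked, Auth, Check, Start, Prompt, Fail}.

{Locked, Auth, Check, Start, Prompt, Fail}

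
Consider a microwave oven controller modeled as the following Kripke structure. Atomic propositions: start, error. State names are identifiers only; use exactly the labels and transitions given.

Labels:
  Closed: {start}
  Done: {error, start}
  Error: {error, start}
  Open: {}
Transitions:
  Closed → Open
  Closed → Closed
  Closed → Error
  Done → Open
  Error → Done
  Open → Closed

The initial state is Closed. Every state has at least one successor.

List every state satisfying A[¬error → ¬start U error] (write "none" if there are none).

States satisfying ¬error → ¬start: {Done, Error, Open}.
States satisfying error: {Done, Error}.
States satisfying A[¬error → ¬start U error]: {Done, Error}.

{Done, Error}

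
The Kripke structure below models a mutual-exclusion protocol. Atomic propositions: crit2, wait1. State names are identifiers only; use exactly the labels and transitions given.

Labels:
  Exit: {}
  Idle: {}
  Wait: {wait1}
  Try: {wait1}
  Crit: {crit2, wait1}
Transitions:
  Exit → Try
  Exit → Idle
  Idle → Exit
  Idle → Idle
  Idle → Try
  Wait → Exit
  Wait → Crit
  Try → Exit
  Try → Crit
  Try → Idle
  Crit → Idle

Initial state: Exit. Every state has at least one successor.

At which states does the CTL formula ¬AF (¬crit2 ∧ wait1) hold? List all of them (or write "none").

States satisfying ¬crit2 ∧ wait1: {Wait, Try}.
States satisfying AF (¬crit2 ∧ wait1): {Wait, Try}.
States satisfying ¬AF (¬crit2 ∧ wait1): {Exit, Idle, Crit}.

{Exit, Idle, Crit}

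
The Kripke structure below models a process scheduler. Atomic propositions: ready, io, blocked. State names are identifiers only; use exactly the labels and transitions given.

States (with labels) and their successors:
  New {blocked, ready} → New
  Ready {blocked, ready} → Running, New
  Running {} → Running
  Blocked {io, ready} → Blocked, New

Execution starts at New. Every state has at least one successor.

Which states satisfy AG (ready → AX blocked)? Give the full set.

{New, Running}

States satisfying ready → AX blocked: {New, Running}.
States satisfying AG (ready → AX blocked): {New, Running}.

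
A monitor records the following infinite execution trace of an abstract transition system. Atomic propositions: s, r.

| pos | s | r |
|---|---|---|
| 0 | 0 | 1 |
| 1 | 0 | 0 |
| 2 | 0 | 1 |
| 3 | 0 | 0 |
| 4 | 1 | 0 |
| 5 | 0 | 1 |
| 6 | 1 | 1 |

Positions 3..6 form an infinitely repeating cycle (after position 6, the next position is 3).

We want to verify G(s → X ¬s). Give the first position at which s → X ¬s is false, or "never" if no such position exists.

s → X ¬s holds at every position 0..6, and those are all the positions the trace ever visits, so the invariant G(s → X ¬s) is never violated.

never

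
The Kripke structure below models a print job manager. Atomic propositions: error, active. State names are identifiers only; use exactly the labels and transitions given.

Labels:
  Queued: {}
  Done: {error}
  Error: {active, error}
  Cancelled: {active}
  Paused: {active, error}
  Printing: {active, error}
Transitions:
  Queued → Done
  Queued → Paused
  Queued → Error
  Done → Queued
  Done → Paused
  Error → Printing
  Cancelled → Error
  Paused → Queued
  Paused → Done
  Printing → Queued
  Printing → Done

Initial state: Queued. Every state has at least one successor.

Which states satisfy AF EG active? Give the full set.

none

States satisfying EG active: ∅.
States satisfying AF EG active: ∅.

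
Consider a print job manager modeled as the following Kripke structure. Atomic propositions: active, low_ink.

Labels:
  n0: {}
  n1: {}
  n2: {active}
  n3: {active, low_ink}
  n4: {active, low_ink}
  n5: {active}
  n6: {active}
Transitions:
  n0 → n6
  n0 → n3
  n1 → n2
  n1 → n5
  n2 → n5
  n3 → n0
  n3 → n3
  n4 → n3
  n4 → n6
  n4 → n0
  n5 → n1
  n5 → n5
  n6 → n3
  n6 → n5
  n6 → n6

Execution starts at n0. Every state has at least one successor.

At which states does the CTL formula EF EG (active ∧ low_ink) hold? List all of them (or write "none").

States satisfying EG (active ∧ low_ink): {n3, n4}.
States satisfying EF EG (active ∧ low_ink): {n0, n3, n4, n6}.

{n0, n3, n4, n6}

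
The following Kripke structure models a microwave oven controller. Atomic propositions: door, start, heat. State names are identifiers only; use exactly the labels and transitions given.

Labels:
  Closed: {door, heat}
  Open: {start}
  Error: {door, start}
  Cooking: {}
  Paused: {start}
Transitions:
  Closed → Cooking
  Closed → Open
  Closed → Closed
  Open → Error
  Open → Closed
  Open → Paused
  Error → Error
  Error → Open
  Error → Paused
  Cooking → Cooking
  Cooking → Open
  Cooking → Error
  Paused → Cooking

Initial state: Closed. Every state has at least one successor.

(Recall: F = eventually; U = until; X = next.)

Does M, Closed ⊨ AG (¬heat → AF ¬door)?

No

States satisfying ¬heat → AF ¬door: {Closed, Open, Cooking, Paused}.
States satisfying AG (¬heat → AF ¬door): ∅.
Error is reachable from Closed and violates ¬heat → AF ¬door, so AG fails at Closed.
Closed ∉ Sat(AG (¬heat → AF ¬door)).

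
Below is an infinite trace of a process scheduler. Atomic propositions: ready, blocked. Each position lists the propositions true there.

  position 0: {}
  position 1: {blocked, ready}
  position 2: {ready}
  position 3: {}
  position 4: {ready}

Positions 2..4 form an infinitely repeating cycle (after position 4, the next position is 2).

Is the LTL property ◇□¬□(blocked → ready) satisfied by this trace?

Violated

□¬□(blocked → ready) is false at every position 0..4, so it never becomes true and ◇□¬□(blocked → ready) fails.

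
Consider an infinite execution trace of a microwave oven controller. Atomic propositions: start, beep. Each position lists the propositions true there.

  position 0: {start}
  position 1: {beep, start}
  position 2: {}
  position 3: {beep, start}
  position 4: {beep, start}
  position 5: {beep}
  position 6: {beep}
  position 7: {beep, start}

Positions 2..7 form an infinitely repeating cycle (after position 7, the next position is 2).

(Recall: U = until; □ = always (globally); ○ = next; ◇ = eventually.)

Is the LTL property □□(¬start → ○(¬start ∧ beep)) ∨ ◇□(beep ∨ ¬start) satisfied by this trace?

Holds

□(¬start → ○(¬start ∧ beep)) must hold at every position from 0 onward. It fails at position 0, so □□(¬start → ○(¬start ∧ beep)) is false.
□(beep ∨ ¬start) holds at position 1, which is reachable from 0, so ◇□(beep ∨ ¬start) holds.
At position 0: □□(¬start → ○(¬start ∧ beep)) is false; ◇□(beep ∨ ¬start) is true; so □□(¬start → ○(¬start ∧ beep)) ∨ ◇□(beep ∨ ¬start) is true.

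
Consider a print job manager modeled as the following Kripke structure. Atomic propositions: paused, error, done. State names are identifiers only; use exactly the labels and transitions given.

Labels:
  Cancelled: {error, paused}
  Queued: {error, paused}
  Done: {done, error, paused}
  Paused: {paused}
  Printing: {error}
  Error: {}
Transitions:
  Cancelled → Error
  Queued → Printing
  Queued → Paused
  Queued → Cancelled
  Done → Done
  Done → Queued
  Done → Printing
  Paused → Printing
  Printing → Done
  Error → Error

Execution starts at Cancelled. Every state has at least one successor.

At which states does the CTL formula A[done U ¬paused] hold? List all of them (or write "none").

{Printing, Error}

States satisfying done: {Done}.
States satisfying ¬paused: {Printing, Error}.
States satisfying A[done U ¬paused]: {Printing, Error}.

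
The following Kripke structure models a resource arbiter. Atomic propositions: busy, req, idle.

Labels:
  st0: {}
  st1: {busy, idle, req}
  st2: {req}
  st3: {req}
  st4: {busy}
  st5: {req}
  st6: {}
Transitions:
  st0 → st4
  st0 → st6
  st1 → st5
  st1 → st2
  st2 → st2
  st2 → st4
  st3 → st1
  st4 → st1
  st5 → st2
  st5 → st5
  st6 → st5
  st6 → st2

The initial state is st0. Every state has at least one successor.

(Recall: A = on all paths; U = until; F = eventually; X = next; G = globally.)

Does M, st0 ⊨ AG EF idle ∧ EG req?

States satisfying EF idle: {st0, st1, st2, st3, st4, st5, st6}.
States satisfying AG EF idle: {st0, st1, st2, st3, st4, st5, st6}.
States satisfying req: {st1, st2, st3, st5}.
States satisfying EG req: {st1, st2, st3, st5}.
States satisfying AG EF idle ∧ EG req: {st1, st2, st3, st5}.
st0 ∉ Sat(AG EF idle ∧ EG req).

Does not hold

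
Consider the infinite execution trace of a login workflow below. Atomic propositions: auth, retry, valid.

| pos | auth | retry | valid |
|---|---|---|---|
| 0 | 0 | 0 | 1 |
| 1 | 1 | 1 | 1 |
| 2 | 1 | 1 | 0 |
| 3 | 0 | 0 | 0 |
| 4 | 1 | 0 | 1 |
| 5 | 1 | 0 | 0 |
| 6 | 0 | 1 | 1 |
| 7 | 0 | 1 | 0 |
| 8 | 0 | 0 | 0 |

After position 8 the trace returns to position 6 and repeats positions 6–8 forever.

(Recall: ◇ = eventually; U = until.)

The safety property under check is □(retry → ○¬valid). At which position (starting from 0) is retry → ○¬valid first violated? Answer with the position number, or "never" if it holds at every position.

retry → ○¬valid holds at every position 0..8, and those are all the positions the trace ever visits, so the invariant □(retry → ○¬valid) is never violated.

never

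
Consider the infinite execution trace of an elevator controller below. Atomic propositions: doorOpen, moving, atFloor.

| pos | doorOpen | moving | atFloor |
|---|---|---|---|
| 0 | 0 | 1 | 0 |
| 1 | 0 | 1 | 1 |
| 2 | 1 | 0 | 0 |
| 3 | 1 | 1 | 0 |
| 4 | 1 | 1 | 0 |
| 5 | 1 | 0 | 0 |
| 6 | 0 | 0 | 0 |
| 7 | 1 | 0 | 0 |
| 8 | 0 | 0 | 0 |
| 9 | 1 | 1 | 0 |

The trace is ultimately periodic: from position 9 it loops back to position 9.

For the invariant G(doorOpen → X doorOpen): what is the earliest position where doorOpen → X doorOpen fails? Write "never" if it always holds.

Check doorOpen → X doorOpen at each position in order: 0 ✓, 1 ✓, 2 ✓, 3 ✓, 4 ✓.
At position 5 the labels are {doorOpen} and the next position 6 has {}, so doorOpen → X doorOpen is false there. This is the first violation.

5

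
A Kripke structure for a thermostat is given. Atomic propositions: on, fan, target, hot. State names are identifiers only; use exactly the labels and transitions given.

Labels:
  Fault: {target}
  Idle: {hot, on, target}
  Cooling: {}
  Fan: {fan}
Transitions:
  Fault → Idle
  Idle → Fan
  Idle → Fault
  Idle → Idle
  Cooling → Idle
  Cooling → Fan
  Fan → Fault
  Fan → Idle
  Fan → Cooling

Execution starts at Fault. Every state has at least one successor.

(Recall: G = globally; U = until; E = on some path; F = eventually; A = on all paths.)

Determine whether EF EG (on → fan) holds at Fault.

States satisfying EG (on → fan): {Cooling, Fan}.
States satisfying EF EG (on → fan): {Fault, Idle, Cooling, Fan}.
Some path from Fault reaches a state where EG (on → fan) holds.
Fault ∈ Sat(EF EG (on → fan)).

Satisfied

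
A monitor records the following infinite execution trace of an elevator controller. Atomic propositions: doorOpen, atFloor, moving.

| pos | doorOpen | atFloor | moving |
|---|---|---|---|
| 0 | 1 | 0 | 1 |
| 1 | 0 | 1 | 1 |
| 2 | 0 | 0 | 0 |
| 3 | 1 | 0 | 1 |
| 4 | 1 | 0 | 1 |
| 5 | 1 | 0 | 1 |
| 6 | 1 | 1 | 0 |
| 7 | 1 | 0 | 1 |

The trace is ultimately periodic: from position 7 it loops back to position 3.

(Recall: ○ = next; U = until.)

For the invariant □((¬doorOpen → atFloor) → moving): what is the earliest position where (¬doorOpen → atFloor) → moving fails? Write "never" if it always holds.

6

Check (¬doorOpen → atFloor) → moving at each position in order: 0 ✓, 1 ✓, 2 ✓, 3 ✓, 4 ✓, 5 ✓.
At position 6 the labels are {atFloor, doorOpen}, so (¬doorOpen → atFloor) → moving is false there. This is the first violation.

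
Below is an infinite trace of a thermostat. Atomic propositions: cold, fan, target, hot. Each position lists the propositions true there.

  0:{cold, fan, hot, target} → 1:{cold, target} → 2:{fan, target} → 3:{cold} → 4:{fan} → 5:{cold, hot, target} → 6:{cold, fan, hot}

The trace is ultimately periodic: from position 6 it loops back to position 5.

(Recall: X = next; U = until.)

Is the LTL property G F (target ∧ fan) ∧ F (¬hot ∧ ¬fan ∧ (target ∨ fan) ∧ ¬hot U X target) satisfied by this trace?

F (target ∧ fan) must hold at every position from 0 onward. It fails at position 3, so G F (target ∧ fan) is false.
¬hot ∧ ¬fan ∧ (target ∨ fan) ∧ ¬hot U X target holds at position 1, which is reachable from 0, so F (¬hot ∧ ¬fan ∧ (target ∨ fan) ∧ ¬hot U X target) holds.
At position 0: G F (target ∧ fan) is false; F (¬hot ∧ ¬fan ∧ (target ∨ fan) ∧ ¬hot U X target) is true; so G F (target ∧ fan) ∧ F (¬hot ∧ ¬fan ∧ (target ∨ fan) ∧ ¬hot U X target) is false.

Violated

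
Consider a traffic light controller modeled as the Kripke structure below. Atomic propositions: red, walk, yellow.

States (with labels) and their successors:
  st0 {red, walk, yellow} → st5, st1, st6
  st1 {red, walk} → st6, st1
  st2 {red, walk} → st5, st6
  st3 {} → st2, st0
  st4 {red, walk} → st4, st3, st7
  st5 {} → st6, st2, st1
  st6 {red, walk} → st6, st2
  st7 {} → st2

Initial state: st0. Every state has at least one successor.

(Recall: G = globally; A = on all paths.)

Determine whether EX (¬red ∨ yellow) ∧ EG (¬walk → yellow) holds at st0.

States satisfying ¬red ∨ yellow: {st0, st3, st5, st7}.
States satisfying EX (¬red ∨ yellow): {st0, st2, st3, st4}.
States satisfying ¬walk → yellow: {st0, st1, st2, st4, st6}.
States satisfying EG (¬walk → yellow): {st0, st1, st2, st4, st6}.
States satisfying EX (¬red ∨ yellow) ∧ EG (¬walk → yellow): {st0, st2, st4}.
st0 ∈ Sat(EX (¬red ∨ yellow) ∧ EG (¬walk → yellow)).

Holds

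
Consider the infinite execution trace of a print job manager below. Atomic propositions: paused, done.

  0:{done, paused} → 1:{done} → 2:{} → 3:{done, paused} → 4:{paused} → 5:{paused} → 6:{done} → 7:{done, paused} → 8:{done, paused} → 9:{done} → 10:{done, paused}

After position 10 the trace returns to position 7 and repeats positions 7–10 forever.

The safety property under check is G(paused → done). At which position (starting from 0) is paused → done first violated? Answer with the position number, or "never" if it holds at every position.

4

Check paused → done at each position in order: 0 ✓, 1 ✓, 2 ✓, 3 ✓.
At position 4 the labels are {paused}, so paused → done is false there. This is the first violation.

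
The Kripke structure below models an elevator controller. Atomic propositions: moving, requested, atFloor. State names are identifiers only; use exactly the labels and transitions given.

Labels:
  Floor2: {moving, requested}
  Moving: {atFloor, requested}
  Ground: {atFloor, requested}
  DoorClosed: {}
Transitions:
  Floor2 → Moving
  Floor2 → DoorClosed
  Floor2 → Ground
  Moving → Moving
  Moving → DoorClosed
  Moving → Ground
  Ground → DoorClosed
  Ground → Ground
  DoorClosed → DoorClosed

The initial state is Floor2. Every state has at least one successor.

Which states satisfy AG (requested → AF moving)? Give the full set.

{DoorClosed}

States satisfying requested → AF moving: {Floor2, DoorClosed}.
States satisfying AG (requested → AF moving): {DoorClosed}.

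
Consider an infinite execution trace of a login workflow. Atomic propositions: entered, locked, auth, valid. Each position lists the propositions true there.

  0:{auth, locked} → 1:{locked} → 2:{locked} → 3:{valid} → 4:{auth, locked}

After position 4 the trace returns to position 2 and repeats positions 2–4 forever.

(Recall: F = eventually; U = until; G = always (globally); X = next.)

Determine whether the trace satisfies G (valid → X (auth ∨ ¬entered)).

valid → X (auth ∨ ¬entered) holds at every position 0..4, and those are all positions ever visited, so G (valid → X (auth ∨ ¬entered)) holds.
Positions where valid holds: 3.
Check X (auth ∨ ¬entered) at each: 3→ok.

Satisfied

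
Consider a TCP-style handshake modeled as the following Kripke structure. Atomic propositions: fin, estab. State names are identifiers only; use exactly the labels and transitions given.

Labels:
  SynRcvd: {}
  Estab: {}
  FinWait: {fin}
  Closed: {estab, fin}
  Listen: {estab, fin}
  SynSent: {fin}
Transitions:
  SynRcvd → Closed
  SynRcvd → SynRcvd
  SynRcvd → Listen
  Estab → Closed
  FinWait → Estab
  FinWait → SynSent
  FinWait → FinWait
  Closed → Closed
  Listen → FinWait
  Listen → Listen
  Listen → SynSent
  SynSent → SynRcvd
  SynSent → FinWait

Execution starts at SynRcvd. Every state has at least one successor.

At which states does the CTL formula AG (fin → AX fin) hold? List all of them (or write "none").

States satisfying fin → AX fin: {SynRcvd, Estab, Closed, Listen}.
States satisfying AG (fin → AX fin): {Estab, Closed}.

{Estab, Closed}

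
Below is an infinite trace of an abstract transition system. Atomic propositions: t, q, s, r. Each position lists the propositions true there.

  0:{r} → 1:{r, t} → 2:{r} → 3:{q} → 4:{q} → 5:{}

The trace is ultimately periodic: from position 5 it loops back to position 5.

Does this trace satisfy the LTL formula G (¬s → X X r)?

¬s → X X r must hold at every position from 0 onward. It fails at position 1, so G (¬s → X X r) is false.
Positions where ¬s holds: 0, 1, 2, 3, 4, 5.
Check X X r at each: 0→ok, 1→fails, 2→fails, 3→fails, 4→fails, 5→fails.

Does not hold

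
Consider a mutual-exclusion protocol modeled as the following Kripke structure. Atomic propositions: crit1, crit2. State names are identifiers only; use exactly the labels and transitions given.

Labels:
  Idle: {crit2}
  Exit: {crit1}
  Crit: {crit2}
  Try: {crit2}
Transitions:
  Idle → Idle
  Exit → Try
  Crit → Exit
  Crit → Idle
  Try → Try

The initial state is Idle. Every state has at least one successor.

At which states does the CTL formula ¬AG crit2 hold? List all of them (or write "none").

{Exit, Crit}

States satisfying crit2: {Idle, Crit, Try}.
States satisfying AG crit2: {Idle, Try}.
States satisfying ¬AG crit2: {Exit, Crit}.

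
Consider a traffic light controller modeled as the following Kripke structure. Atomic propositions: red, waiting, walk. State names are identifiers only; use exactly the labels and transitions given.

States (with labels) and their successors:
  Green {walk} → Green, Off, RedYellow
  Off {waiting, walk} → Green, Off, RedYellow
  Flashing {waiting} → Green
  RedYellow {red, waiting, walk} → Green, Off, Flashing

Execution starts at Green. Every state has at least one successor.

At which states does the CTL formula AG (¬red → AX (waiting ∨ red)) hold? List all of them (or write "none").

none

States satisfying ¬red → AX (waiting ∨ red): {RedYellow}.
States satisfying AG (¬red → AX (waiting ∨ red)): ∅.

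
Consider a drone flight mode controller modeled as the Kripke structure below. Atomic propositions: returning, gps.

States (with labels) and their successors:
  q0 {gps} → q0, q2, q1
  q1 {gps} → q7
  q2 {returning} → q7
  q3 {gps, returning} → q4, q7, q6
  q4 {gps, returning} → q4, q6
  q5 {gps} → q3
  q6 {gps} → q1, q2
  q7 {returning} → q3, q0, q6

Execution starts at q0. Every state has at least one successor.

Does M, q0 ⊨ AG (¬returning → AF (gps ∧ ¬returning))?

Yes

States satisfying ¬returning → AF (gps ∧ ¬returning): {q0, q1, q2, q3, q4, q5, q6, q7}.
States satisfying AG (¬returning → AF (gps ∧ ¬returning)): {q0, q1, q2, q3, q4, q5, q6, q7}.
Every state reachable from q0 satisfies ¬returning → AF (gps ∧ ¬returning).
q0 ∈ Sat(AG (¬returning → AF (gps ∧ ¬returning))).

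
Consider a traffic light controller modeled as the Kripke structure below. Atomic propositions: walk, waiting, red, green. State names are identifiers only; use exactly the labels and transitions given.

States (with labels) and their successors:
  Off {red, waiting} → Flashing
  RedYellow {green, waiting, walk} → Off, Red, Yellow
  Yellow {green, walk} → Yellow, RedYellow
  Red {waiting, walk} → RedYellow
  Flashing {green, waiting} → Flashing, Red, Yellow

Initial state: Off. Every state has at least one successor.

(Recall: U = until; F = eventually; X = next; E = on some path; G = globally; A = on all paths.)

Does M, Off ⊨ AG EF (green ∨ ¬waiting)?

States satisfying EF (green ∨ ¬waiting): {Off, RedYellow, Yellow, Red, Flashing}.
States satisfying AG EF (green ∨ ¬waiting): {Off, RedYellow, Yellow, Red, Flashing}.
Every state reachable from Off satisfies EF (green ∨ ¬waiting).
Off ∈ Sat(AG EF (green ∨ ¬waiting)).

Satisfied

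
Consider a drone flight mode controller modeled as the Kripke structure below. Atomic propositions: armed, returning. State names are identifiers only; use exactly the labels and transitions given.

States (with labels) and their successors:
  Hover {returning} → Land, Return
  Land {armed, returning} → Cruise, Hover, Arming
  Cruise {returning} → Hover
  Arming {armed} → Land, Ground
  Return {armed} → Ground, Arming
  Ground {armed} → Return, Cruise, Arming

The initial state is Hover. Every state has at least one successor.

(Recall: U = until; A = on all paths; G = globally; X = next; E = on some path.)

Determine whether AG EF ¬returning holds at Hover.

Yes

States satisfying EF ¬returning: {Hover, Land, Cruise, Arming, Return, Ground}.
States satisfying AG EF ¬returning: {Hover, Land, Cruise, Arming, Return, Ground}.
Every state reachable from Hover satisfies EF ¬returning.
Hover ∈ Sat(AG EF ¬returning).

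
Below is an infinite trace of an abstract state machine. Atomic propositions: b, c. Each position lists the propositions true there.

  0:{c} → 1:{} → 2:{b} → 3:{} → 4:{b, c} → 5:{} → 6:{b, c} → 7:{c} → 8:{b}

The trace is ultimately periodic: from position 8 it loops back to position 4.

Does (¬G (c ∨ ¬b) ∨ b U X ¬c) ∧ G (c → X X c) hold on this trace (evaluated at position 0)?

No

c → X X c must hold at every position from 0 onward. It fails at position 0, so G (c → X X c) is false.
Positions where c holds: 0, 4, 6, 7.
Check X X c at each: 0→fails, 4→ok, 6→fails, 7→ok.
At position 0: ¬G (c ∨ ¬b) ∨ b U X ¬c is true; G (c → X X c) is false; so (¬G (c ∨ ¬b) ∨ b U X ¬c) ∧ G (c → X X c) is false.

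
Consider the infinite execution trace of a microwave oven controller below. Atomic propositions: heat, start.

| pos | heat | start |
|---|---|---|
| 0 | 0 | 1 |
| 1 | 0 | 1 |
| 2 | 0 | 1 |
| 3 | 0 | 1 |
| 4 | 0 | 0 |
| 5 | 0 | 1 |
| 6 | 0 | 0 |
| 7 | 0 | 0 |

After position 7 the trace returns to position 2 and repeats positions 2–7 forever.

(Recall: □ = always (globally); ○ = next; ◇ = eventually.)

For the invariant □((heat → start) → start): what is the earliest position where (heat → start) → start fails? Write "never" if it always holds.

4

Check (heat → start) → start at each position in order: 0 ✓, 1 ✓, 2 ✓, 3 ✓.
At position 4 the labels are {}, so (heat → start) → start is false there. This is the first violation.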